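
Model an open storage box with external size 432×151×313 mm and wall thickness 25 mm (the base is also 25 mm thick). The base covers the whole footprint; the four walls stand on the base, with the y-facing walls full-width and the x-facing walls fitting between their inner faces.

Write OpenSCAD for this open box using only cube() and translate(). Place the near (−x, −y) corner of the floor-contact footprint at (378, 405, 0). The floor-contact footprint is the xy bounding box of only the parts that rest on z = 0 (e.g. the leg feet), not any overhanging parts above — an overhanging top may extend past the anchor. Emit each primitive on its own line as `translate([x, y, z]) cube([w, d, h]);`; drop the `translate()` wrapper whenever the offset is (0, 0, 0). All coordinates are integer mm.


translate([378, 405, 0]) cube([432, 151, 25]);
translate([378, 405, 25]) cube([432, 25, 288]);
translate([378, 531, 25]) cube([432, 25, 288]);
translate([378, 430, 25]) cube([25, 101, 288]);
translate([785, 430, 25]) cube([25, 101, 288]);


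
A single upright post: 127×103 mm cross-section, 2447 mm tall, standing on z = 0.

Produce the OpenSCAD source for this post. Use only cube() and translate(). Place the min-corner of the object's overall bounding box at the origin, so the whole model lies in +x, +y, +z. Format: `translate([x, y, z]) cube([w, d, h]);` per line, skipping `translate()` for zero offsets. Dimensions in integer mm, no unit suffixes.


cube([127, 103, 2447]);


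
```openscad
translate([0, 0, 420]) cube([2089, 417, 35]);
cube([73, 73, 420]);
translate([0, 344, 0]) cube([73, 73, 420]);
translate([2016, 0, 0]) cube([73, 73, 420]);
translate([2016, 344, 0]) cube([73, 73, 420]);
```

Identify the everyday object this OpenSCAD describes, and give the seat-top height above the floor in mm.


A bench. The seat-top height is 455 mm.

A long slab on four corner posts — a bench. The slab sits at z = 420 with thickness 35, so the top is 420 + 35 = 455 mm.


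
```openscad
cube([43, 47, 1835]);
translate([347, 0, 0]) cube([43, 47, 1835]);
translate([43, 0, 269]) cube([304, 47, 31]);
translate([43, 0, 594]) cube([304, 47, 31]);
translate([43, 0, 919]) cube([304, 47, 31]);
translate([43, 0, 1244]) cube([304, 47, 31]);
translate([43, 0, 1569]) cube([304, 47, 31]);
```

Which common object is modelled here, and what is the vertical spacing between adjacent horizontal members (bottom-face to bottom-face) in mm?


A ladder. The rung spacing is 325 mm.

Two tall 43×47 posts with 5 short bars between them — a ladder. Adjacent rungs sit at z = 269 and z = 594, so the spacing is 594 − 269 = 325 mm.


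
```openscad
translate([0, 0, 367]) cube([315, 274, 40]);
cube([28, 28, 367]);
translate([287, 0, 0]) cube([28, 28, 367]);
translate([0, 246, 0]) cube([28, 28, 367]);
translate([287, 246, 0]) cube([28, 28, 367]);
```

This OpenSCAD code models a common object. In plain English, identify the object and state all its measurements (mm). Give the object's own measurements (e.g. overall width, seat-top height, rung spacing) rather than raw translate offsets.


A four-legged stool. The seat is a 315×274×40 mm slab whose top surface is at z = 407 mm; four square legs, each 28×28 mm in cross-section, run from the floor (z = 0) to the underside of the seat, each flush with a corner of the seat.


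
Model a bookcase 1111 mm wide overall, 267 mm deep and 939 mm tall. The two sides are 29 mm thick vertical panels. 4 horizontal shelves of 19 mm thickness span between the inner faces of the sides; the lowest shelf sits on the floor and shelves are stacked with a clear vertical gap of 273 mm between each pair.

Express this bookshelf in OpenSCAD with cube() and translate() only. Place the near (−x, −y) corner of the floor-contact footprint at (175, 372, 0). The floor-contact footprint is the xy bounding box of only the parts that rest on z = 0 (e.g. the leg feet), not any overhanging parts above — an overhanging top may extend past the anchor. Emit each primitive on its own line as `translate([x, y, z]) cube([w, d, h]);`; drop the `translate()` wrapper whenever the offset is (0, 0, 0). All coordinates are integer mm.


translate([175, 372, 0]) cube([29, 267, 939]);
translate([1257, 372, 0]) cube([29, 267, 939]);
translate([204, 372, 0]) cube([1053, 267, 19]);
translate([204, 372, 292]) cube([1053, 267, 19]);
translate([204, 372, 584]) cube([1053, 267, 19]);
translate([204, 372, 876]) cube([1053, 267, 19]);


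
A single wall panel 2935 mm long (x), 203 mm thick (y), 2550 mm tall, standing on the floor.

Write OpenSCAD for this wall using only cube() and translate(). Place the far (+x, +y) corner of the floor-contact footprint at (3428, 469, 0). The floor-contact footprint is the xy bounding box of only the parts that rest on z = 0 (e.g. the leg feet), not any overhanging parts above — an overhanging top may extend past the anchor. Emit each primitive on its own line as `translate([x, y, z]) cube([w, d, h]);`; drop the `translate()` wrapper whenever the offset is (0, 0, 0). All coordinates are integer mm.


translate([493, 266, 0]) cube([2935, 203, 2550]);


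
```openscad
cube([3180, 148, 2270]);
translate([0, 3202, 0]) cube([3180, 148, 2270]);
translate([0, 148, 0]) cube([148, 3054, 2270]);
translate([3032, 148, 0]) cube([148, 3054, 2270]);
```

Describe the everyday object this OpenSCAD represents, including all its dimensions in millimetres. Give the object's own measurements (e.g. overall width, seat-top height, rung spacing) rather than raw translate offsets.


The wall frame of a small rectangular building: four walls, each 2270 mm tall and 148 mm thick, enclosing a footprint 3180 mm (x) by 3350 mm (y) outside-to-outside, with no floor or roof. The front and back walls (the −y and +y sides) span the full width; the two side walls fit between them.


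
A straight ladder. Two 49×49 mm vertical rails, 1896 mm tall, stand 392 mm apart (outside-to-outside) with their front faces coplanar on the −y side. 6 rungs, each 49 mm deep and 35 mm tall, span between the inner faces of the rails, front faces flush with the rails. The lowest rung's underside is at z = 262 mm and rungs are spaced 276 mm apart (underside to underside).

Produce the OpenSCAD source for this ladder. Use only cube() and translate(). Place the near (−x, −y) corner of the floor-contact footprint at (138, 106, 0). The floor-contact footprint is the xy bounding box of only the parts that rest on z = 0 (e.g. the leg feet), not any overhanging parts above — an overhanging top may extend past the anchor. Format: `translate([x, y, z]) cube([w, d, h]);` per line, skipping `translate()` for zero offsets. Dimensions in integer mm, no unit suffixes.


translate([138, 106, 0]) cube([49, 49, 1896]);
translate([481, 106, 0]) cube([49, 49, 1896]);
translate([187, 106, 262]) cube([294, 49, 35]);
translate([187, 106, 538]) cube([294, 49, 35]);
translate([187, 106, 814]) cube([294, 49, 35]);
translate([187, 106, 1090]) cube([294, 49, 35]);
translate([187, 106, 1366]) cube([294, 49, 35]);
translate([187, 106, 1642]) cube([294, 49, 35]);


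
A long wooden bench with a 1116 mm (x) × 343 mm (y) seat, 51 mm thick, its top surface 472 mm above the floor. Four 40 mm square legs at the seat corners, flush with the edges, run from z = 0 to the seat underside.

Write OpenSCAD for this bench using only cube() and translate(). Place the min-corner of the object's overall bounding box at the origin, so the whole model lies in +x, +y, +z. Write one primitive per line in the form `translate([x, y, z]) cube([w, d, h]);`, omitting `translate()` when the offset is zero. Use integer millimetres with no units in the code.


// leg_h = 472 − 51 = 421
translate([0, 0, 421]) cube([1116, 343, 51]);
cube([40, 40, 421]);
translate([0, 303, 0]) cube([40, 40, 421]);
translate([1076, 0, 0]) cube([40, 40, 421]);
translate([1076, 303, 0]) cube([40, 40, 421]);


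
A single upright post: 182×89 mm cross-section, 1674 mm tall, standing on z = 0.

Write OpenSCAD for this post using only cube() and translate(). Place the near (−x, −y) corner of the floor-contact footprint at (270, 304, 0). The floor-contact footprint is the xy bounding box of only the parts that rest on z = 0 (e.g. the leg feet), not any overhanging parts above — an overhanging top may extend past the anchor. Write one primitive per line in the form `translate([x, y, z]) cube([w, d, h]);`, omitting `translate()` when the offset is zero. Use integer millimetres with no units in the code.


translate([270, 304, 0]) cube([182, 89, 1674]);


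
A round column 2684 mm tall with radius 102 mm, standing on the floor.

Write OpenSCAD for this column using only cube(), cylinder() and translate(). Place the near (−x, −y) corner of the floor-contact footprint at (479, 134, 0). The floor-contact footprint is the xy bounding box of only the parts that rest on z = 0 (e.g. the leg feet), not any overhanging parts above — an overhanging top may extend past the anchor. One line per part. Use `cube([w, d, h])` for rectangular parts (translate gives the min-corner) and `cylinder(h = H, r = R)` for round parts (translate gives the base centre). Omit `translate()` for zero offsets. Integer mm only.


translate([581, 236, 0]) cylinder(h = 2684, r = 102);


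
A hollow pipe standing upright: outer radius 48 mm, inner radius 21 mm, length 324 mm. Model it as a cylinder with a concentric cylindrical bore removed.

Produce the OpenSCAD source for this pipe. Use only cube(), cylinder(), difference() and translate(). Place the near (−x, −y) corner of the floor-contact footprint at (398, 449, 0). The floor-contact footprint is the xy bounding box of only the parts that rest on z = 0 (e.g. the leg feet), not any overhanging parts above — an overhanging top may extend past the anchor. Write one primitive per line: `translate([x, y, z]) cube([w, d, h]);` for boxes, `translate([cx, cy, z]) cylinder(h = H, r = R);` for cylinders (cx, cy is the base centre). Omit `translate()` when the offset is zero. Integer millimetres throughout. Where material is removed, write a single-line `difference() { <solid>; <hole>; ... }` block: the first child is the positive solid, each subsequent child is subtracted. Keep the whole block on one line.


difference() { translate([446, 497, 0]) cylinder(h = 324, r = 48); translate([446, 497, 0]) cylinder(h = 324, r = 21); }


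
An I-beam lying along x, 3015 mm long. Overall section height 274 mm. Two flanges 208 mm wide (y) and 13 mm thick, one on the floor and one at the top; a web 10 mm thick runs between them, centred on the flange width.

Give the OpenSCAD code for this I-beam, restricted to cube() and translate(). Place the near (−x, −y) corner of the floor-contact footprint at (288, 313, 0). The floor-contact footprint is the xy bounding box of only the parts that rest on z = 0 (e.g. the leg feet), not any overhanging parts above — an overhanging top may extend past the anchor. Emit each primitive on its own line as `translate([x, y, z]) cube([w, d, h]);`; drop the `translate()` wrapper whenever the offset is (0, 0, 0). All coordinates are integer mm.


translate([288, 313, 0]) cube([3015, 208, 13]);
translate([288, 412, 13]) cube([3015, 10, 248]);
translate([288, 313, 261]) cube([3015, 208, 13]);


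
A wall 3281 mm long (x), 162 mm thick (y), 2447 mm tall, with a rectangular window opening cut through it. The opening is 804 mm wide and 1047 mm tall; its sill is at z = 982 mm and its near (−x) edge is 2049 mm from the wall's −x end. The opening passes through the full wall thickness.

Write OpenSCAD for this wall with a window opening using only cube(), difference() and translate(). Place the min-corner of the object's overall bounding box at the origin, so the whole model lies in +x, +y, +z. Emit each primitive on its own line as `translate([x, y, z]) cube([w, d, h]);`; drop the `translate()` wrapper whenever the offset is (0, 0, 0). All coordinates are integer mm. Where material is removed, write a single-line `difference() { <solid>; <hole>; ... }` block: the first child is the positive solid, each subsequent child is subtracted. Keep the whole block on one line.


difference() { cube([3281, 162, 2447]); translate([2049, 0, 982]) cube([804, 162, 1047]); }


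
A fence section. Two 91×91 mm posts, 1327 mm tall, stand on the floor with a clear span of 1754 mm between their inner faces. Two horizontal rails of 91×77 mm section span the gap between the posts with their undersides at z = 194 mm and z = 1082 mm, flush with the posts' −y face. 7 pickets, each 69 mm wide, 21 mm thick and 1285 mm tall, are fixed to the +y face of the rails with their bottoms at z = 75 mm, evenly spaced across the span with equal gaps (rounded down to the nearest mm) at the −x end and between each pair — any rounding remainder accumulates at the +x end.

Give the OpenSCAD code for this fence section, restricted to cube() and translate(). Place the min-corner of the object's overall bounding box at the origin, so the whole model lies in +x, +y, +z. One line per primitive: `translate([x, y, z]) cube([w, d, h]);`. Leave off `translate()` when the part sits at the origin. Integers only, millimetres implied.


cube([91, 91, 1327]);
translate([1845, 0, 0]) cube([91, 91, 1327]);
translate([91, 0, 194]) cube([1754, 91, 77]);
translate([91, 0, 1082]) cube([1754, 91, 77]);
translate([249, 91, 75]) cube([69, 21, 1285]);
translate([476, 91, 75]) cube([69, 21, 1285]);
translate([703, 91, 75]) cube([69, 21, 1285]);
translate([930, 91, 75]) cube([69, 21, 1285]);
translate([1157, 91, 75]) cube([69, 21, 1285]);
translate([1384, 91, 75]) cube([69, 21, 1285]);
translate([1611, 91, 75]) cube([69, 21, 1285]);


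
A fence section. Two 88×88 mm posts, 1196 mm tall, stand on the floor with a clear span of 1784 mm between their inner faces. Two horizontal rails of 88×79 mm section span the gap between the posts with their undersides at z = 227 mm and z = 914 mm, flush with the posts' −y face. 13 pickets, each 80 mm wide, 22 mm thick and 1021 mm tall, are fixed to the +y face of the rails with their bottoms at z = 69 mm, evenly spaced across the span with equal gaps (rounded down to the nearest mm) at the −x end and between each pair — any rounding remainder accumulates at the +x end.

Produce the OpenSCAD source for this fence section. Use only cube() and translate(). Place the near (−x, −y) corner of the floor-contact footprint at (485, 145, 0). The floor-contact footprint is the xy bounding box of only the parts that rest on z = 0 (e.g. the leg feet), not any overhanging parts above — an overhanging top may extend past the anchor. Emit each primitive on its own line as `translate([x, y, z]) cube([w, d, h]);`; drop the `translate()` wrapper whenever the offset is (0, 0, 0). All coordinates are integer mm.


translate([485, 145, 0]) cube([88, 88, 1196]);
translate([2357, 145, 0]) cube([88, 88, 1196]);
translate([573, 145, 227]) cube([1784, 88, 79]);
translate([573, 145, 914]) cube([1784, 88, 79]);
translate([626, 233, 69]) cube([80, 22, 1021]);
translate([759, 233, 69]) cube([80, 22, 1021]);
translate([892, 233, 69]) cube([80, 22, 1021]);
translate([1025, 233, 69]) cube([80, 22, 1021]);
translate([1158, 233, 69]) cube([80, 22, 1021]);
translate([1291, 233, 69]) cube([80, 22, 1021]);
translate([1424, 233, 69]) cube([80, 22, 1021]);
translate([1557, 233, 69]) cube([80, 22, 1021]);
translate([1690, 233, 69]) cube([80, 22, 1021]);
translate([1823, 233, 69]) cube([80, 22, 1021]);
translate([1956, 233, 69]) cube([80, 22, 1021]);
translate([2089, 233, 69]) cube([80, 22, 1021]);
translate([2222, 233, 69]) cube([80, 22, 1021]);


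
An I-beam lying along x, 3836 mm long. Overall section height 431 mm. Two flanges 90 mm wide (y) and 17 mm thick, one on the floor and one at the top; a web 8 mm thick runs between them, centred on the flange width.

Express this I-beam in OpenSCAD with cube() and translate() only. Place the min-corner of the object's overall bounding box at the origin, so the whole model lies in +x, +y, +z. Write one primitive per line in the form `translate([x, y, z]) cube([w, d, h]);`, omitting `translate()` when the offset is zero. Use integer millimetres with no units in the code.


cube([3836, 90, 17]);
translate([0, 41, 17]) cube([3836, 8, 397]);
translate([0, 0, 414]) cube([3836, 90, 17]);


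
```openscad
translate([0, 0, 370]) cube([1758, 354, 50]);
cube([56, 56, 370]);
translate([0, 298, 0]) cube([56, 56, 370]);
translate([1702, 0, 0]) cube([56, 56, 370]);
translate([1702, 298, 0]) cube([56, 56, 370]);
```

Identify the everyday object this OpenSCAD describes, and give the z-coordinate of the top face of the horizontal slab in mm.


A bench. The seat-top height is 420 mm.

A long slab on four corner posts — a bench. The slab sits at z = 370 with thickness 50, so the top is 370 + 50 = 420 mm.


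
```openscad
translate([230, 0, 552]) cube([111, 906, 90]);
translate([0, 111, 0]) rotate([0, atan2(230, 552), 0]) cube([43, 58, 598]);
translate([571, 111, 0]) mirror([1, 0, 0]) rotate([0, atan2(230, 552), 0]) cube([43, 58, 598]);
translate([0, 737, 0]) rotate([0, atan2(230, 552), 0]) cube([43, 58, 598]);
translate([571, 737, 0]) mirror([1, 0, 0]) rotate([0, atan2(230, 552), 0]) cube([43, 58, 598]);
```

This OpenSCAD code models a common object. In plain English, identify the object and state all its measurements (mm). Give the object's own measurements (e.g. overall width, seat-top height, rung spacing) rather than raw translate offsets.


A sawhorse. A 111×906×90 mm beam (x, y, z) sits on two A-frame leg pairs. Each pair is two raked legs of 43×58 mm section (58 mm along y) splaying symmetrically in x. Each leg rises 552 mm vertically over 230 mm of horizontal reach and is 598 mm long along its own axis. Every leg's outer bottom edge rests on the floor and its outer top edge meets a bottom edge of the beam — the left legs (tilting toward +x) meet the beam's −x bottom edge, the right legs (their mirror images, tilting toward −x) meet its +x bottom edge — so the leg tops tuck under the beam, the beam's underside is 552 mm above the floor, and the feet are 571 mm apart outside-to-outside with the beam centred between them. The two leg pairs are set in 111 mm from either end of the beam.


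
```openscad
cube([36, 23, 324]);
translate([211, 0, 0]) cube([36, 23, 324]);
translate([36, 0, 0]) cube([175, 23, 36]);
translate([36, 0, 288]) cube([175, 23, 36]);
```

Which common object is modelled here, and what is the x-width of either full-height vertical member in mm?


A picture frame. The border width is 36 mm.

Four thin pieces enclosing a rectangular opening — a picture frame. The two full-height stiles are 324 mm tall; the top rail sits at z = 288 and is 36 mm tall, so the border above the opening is 324 − 288 = 36 mm, matching the stile x-width.


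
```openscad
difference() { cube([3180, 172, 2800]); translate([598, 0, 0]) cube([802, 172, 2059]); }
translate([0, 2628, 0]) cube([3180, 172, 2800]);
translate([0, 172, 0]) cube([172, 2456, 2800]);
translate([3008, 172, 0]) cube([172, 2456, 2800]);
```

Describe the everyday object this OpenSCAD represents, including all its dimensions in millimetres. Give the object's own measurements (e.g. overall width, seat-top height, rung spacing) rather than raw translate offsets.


A single room: four walls, each 2800 mm tall and 172 mm thick, enclosing an outside footprint 3180×2800 mm (x × y), no floor or roof. The front and back walls (−y and +y sides) run the full x-width; the side walls fit between their inner faces. A door opening 802 mm wide and 2059 mm tall is cut through the front wall from the floor up, its −x edge 598 mm from the wall's −x end.


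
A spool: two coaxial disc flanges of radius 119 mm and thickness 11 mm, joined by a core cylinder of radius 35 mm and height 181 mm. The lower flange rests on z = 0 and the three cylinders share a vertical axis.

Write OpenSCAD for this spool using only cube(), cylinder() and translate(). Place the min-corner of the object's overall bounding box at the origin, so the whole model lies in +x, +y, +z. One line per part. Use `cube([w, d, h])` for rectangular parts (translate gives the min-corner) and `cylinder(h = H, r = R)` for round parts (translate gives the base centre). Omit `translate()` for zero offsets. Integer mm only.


translate([119, 119, 0]) cylinder(h = 11, r = 119);
translate([119, 119, 11]) cylinder(h = 181, r = 35);
translate([119, 119, 192]) cylinder(h = 11, r = 119);


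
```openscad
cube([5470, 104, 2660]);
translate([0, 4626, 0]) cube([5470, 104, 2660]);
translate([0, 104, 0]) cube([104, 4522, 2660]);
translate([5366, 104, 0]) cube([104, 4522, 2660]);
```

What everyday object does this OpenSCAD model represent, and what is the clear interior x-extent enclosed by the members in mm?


A house (or room) frame. The interior width is 5262 mm.

Four 2660 mm walls enclosing a rectangle with no floor or roof — a room or house frame. Outside width is 5470 mm and wall thickness is 104 mm, so the interior width is 5470 − 2 × 104 = 5262 mm.


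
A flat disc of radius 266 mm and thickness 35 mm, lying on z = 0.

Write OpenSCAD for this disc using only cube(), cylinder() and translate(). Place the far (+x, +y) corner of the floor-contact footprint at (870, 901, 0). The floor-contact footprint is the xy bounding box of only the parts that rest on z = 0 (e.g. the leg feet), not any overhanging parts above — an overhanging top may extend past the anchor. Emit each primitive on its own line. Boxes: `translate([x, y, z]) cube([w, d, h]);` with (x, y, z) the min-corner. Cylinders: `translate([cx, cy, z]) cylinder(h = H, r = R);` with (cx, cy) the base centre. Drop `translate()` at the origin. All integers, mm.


translate([604, 635, 0]) cylinder(h = 35, r = 266);


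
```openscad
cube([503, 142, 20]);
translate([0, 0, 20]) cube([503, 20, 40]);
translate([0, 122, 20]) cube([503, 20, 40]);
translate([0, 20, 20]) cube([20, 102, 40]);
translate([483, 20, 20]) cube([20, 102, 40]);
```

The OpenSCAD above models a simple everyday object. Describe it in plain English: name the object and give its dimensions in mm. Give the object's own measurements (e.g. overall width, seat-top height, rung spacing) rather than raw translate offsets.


An open-topped rectangular box: outside dimensions 503×142×60 mm, with a uniform wall and base thickness of 20 mm. The base is a full 503×142 slab on the floor; four walls sit on top of the base. The front and back walls (the −y and +y sides) span the full width; the two side walls fit between them.


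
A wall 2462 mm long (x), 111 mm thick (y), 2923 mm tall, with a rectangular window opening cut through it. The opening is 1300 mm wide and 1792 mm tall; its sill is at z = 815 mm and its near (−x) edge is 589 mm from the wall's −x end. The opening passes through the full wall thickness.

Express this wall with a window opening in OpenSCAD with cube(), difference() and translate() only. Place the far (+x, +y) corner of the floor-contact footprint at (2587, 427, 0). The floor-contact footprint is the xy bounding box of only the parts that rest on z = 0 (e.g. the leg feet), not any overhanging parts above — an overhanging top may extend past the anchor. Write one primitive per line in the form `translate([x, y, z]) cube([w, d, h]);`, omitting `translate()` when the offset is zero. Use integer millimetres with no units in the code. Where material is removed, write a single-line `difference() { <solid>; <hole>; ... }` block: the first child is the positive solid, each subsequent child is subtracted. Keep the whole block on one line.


difference() { translate([125, 316, 0]) cube([2462, 111, 2923]); translate([714, 316, 815]) cube([1300, 111, 1792]); }


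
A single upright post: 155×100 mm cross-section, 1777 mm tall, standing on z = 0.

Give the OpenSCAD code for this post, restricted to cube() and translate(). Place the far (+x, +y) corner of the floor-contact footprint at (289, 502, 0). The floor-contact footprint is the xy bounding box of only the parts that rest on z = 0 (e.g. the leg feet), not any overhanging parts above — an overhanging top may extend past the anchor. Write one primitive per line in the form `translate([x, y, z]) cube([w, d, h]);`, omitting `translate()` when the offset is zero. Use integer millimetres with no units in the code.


translate([134, 402, 0]) cube([155, 100, 1777]);


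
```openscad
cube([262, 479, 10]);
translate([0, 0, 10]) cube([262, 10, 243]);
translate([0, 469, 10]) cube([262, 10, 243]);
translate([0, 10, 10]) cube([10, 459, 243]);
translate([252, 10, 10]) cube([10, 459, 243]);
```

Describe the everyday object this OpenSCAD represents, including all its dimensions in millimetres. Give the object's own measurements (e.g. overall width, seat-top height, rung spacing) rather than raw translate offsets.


An open-topped rectangular box: outside dimensions 262×479×253 mm, with a uniform wall and base thickness of 10 mm. The base is a full 262×479 slab on the floor; four walls sit on top of the base. The front and back walls (the −y and +y sides) span the full width; the two side walls fit between them.


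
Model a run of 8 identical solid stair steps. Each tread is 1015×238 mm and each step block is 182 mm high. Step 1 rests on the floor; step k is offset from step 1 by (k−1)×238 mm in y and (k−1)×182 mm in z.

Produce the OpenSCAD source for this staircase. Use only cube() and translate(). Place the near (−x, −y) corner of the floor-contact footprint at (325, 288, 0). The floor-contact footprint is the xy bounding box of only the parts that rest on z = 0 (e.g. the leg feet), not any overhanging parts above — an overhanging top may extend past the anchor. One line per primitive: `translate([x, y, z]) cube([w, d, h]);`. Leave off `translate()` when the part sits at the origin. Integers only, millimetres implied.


translate([325, 288, 0]) cube([1015, 238, 182]);
translate([325, 526, 182]) cube([1015, 238, 182]);
translate([325, 764, 364]) cube([1015, 238, 182]);
translate([325, 1002, 546]) cube([1015, 238, 182]);
translate([325, 1240, 728]) cube([1015, 238, 182]);
translate([325, 1478, 910]) cube([1015, 238, 182]);
translate([325, 1716, 1092]) cube([1015, 238, 182]);
translate([325, 1954, 1274]) cube([1015, 238, 182]);


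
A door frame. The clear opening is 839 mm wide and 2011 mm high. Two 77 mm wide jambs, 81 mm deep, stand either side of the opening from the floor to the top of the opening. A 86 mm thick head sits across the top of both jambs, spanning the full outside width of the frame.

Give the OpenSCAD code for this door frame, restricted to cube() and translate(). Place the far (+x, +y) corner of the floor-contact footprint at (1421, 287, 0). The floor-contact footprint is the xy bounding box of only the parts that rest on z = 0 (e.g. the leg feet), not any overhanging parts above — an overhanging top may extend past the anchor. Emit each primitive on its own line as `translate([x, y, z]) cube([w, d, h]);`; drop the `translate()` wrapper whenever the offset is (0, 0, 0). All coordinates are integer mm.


translate([428, 206, 0]) cube([77, 81, 2011]);
translate([1344, 206, 0]) cube([77, 81, 2011]);
translate([428, 206, 2011]) cube([993, 81, 86]);


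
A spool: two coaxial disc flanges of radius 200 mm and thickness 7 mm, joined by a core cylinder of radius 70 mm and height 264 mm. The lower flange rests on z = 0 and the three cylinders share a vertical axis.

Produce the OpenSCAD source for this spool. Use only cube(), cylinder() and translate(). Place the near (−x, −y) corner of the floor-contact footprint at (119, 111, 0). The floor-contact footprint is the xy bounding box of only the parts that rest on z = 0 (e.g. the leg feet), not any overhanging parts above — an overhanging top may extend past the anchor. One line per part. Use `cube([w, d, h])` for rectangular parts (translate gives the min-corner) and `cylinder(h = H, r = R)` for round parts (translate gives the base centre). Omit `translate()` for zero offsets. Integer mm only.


translate([319, 311, 0]) cylinder(h = 7, r = 200);
translate([319, 311, 7]) cylinder(h = 264, r = 70);
translate([319, 311, 271]) cylinder(h = 7, r = 200);


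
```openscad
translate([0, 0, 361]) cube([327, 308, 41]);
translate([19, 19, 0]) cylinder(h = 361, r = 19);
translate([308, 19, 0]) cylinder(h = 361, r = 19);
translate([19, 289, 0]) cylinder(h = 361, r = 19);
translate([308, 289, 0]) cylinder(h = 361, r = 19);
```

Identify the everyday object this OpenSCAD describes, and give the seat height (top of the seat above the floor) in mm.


A stool. The seat height is 402 mm.

A 327×308×41 slab at z = 361 on four corner cylinders — a stool. The seat top is 361 + 41 = 402 mm.


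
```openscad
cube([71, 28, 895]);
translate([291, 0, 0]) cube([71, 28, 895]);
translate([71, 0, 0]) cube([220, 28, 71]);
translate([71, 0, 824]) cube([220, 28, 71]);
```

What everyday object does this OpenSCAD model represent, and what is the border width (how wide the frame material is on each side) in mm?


A picture frame. The border width is 71 mm.

Four thin pieces enclosing a rectangular opening — a picture frame. The two full-height stiles are 895 mm tall; the top rail sits at z = 824 and is 71 mm tall, so the border above the opening is 895 − 824 = 71 mm, matching the stile x-width.


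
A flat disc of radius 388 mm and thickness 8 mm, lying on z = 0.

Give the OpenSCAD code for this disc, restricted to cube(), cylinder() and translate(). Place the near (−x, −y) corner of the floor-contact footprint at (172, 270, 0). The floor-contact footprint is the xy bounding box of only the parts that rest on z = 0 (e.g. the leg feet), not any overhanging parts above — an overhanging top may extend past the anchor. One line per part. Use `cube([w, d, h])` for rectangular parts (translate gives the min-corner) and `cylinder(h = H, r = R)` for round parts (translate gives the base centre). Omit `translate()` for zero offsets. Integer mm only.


translate([560, 658, 0]) cylinder(h = 8, r = 388);


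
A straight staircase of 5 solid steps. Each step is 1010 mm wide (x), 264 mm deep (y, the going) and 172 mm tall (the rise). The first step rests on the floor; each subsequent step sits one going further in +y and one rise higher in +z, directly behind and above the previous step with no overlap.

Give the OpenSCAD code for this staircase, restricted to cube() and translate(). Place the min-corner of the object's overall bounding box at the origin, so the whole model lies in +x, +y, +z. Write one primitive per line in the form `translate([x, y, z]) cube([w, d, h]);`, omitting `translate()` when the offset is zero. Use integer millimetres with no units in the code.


cube([1010, 264, 172]);
translate([0, 264, 172]) cube([1010, 264, 172]);
translate([0, 528, 344]) cube([1010, 264, 172]);
translate([0, 792, 516]) cube([1010, 264, 172]);
translate([0, 1056, 688]) cube([1010, 264, 172]);


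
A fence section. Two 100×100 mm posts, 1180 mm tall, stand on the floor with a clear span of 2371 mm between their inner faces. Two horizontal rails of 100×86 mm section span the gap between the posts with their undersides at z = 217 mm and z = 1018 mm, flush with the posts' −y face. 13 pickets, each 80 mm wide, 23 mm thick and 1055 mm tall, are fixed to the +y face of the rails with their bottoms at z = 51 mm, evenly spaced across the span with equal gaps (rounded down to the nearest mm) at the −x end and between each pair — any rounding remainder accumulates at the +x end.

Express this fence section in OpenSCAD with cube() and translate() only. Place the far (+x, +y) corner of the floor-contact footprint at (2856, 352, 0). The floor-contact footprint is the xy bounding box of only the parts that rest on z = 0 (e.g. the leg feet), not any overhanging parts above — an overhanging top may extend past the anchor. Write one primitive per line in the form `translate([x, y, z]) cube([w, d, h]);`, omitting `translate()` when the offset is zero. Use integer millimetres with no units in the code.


translate([285, 252, 0]) cube([100, 100, 1180]);
translate([2756, 252, 0]) cube([100, 100, 1180]);
translate([385, 252, 217]) cube([2371, 100, 86]);
translate([385, 252, 1018]) cube([2371, 100, 86]);
translate([480, 352, 51]) cube([80, 23, 1055]);
translate([655, 352, 51]) cube([80, 23, 1055]);
translate([830, 352, 51]) cube([80, 23, 1055]);
translate([1005, 352, 51]) cube([80, 23, 1055]);
translate([1180, 352, 51]) cube([80, 23, 1055]);
translate([1355, 352, 51]) cube([80, 23, 1055]);
translate([1530, 352, 51]) cube([80, 23, 1055]);
translate([1705, 352, 51]) cube([80, 23, 1055]);
translate([1880, 352, 51]) cube([80, 23, 1055]);
translate([2055, 352, 51]) cube([80, 23, 1055]);
translate([2230, 352, 51]) cube([80, 23, 1055]);
translate([2405, 352, 51]) cube([80, 23, 1055]);
translate([2580, 352, 51]) cube([80, 23, 1055]);


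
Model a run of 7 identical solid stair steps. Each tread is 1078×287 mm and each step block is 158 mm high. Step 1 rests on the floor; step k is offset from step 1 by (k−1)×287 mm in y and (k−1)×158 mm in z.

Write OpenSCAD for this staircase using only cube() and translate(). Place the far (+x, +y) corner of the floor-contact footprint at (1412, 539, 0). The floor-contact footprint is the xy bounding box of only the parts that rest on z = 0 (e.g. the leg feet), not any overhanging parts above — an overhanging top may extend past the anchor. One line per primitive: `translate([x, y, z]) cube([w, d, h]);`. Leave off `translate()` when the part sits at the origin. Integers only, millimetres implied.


translate([334, 252, 0]) cube([1078, 287, 158]);
translate([334, 539, 158]) cube([1078, 287, 158]);
translate([334, 826, 316]) cube([1078, 287, 158]);
translate([334, 1113, 474]) cube([1078, 287, 158]);
translate([334, 1400, 632]) cube([1078, 287, 158]);
translate([334, 1687, 790]) cube([1078, 287, 158]);
translate([334, 1974, 948]) cube([1078, 287, 158]);


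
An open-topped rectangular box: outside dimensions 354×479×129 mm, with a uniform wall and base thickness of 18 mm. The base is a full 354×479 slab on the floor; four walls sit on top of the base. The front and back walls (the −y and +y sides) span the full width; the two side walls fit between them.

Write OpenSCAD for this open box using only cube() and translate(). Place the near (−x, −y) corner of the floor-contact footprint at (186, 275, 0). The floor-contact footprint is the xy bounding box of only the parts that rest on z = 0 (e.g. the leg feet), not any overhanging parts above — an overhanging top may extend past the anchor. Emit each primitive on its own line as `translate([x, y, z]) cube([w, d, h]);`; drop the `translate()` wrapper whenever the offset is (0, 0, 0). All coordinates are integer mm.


translate([186, 275, 0]) cube([354, 479, 18]);
translate([186, 275, 18]) cube([354, 18, 111]);
translate([186, 736, 18]) cube([354, 18, 111]);
translate([186, 293, 18]) cube([18, 443, 111]);
translate([522, 293, 18]) cube([18, 443, 111]);


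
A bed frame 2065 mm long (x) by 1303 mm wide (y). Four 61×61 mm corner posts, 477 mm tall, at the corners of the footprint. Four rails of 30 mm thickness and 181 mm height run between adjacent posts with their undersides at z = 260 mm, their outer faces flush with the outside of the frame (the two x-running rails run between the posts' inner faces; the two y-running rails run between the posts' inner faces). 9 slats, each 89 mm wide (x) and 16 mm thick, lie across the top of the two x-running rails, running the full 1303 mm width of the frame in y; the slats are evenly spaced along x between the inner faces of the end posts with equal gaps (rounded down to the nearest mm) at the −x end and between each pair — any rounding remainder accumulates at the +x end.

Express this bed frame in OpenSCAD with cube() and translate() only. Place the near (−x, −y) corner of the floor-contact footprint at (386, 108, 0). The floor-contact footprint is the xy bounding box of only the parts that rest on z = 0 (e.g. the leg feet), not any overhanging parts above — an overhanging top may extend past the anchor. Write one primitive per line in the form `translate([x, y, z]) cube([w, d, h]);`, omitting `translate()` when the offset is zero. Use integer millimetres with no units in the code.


// slat z = rail_z + rail_h = 260 + 181 = 441
// slat gap = ⌊(1943 − 9·89) / 10⌋ = 114
translate([386, 108, 0]) cube([61, 61, 477]);
translate([386, 1350, 0]) cube([61, 61, 477]);
translate([2390, 108, 0]) cube([61, 61, 477]);
translate([2390, 1350, 0]) cube([61, 61, 477]);
translate([447, 108, 260]) cube([1943, 30, 181]);
translate([447, 1381, 260]) cube([1943, 30, 181]);
translate([386, 169, 260]) cube([30, 1181, 181]);
translate([2421, 169, 260]) cube([30, 1181, 181]);
translate([561, 108, 441]) cube([89, 1303, 16]);
translate([764, 108, 441]) cube([89, 1303, 16]);
translate([967, 108, 441]) cube([89, 1303, 16]);
translate([1170, 108, 441]) cube([89, 1303, 16]);
translate([1373, 108, 441]) cube([89, 1303, 16]);
translate([1576, 108, 441]) cube([89, 1303, 16]);
translate([1779, 108, 441]) cube([89, 1303, 16]);
translate([1982, 108, 441]) cube([89, 1303, 16]);
translate([2185, 108, 441]) cube([89, 1303, 16]);


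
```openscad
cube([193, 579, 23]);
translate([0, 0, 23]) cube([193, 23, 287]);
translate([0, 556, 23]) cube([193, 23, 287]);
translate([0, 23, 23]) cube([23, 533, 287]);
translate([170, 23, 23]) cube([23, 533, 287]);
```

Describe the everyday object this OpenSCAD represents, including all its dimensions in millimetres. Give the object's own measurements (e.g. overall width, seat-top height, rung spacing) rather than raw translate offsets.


An open-topped rectangular box: outside dimensions 193×579×310 mm, with a uniform wall and base thickness of 23 mm. The base is a full 193×579 slab on the floor; four walls sit on top of the base. The front and back walls (the −y and +y sides) span the full width; the two side walls fit between them.


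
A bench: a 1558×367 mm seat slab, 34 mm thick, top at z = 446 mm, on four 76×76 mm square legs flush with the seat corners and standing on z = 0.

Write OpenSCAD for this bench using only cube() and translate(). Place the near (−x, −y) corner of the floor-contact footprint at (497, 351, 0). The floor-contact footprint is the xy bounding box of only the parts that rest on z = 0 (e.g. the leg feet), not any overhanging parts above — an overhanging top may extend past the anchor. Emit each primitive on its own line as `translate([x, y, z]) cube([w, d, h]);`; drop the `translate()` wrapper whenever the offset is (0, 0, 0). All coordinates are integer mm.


// leg_h = 446 − 34 = 412
translate([497, 351, 412]) cube([1558, 367, 34]);
translate([497, 351, 0]) cube([76, 76, 412]);
translate([497, 642, 0]) cube([76, 76, 412]);
translate([1979, 351, 0]) cube([76, 76, 412]);
translate([1979, 642, 0]) cube([76, 76, 412]);


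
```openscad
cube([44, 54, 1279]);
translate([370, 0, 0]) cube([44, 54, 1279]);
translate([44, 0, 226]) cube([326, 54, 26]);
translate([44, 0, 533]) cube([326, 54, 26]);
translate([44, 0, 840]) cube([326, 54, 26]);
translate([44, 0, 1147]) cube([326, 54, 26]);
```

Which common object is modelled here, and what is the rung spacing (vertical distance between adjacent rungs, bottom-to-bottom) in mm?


A ladder. The rung spacing is 307 mm.

Two tall 44×54 posts with 4 short bars between them — a ladder. Adjacent rungs sit at z = 226 and z = 533, so the spacing is 533 − 226 = 307 mm.


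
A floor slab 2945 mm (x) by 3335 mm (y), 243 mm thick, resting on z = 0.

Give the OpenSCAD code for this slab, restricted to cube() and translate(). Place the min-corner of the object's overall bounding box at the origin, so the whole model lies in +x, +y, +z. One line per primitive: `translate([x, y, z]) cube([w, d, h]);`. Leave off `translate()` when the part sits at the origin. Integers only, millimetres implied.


cube([2945, 3335, 243]);


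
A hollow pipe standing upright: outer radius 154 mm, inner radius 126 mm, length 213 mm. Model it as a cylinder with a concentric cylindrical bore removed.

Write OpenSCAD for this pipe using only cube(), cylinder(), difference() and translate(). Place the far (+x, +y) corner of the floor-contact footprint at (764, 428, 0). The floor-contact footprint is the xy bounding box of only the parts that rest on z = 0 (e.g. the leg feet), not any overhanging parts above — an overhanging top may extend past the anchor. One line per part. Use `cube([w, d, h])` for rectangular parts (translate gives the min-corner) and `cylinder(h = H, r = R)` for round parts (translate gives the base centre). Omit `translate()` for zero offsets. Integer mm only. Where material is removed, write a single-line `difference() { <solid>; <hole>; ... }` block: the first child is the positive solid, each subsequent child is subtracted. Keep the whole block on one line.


difference() { translate([610, 274, 0]) cylinder(h = 213, r = 154); translate([610, 274, 0]) cylinder(h = 213, r = 126); }
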